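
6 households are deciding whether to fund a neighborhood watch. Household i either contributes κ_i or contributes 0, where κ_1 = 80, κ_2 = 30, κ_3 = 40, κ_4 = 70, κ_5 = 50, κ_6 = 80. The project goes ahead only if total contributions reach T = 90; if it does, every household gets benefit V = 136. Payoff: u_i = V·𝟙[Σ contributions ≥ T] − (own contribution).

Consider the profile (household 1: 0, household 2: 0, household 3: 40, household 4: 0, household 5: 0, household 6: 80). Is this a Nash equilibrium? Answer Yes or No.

Total = 120 ≥ 90: provided.
Household 1 (pledges 0, payoff 136): pledging 80 → total 200, payoff 56. No gain.
Household 2 (pledges 0, payoff 136): pledging 30 → total 150, payoff 106. No gain.
Household 3 (pledges 40, payoff 96): dropping to 0 → total 80, payoff 0. No gain.
Household 4 (pledges 0, payoff 136): pledging 70 → total 190, payoff 66. No gain.
Household 5 (pledges 0, payoff 136): pledging 50 → total 170, payoff 86. No gain.
Household 6 (pledges 80, payoff 56): dropping to 0 → total 40, payoff 0. No gain.

Yes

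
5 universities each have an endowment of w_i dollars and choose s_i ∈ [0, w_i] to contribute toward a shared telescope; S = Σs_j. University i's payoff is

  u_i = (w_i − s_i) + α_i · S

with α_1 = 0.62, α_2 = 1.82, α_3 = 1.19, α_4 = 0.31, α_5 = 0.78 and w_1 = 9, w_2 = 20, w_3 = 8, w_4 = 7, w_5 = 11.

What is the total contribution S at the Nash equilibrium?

28

∂u_i/∂s_i = α_i − 1, so university i contributes w_i if α_i > 1, else 0.
α_i > 1 for i ∈ {2, 3}; NE contributions (0, 20, 8, 0, 0), S = 28.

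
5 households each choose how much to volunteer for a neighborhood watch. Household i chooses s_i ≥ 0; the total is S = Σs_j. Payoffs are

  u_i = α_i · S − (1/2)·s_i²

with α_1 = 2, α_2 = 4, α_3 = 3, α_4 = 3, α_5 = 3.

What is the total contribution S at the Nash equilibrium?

15

Household i's FOC: ∂u_i/∂s_i = α_i − s_i = 0, so s_i* = α_i.
NE contributions = (2, 4, 3, 3, 3); S = 15.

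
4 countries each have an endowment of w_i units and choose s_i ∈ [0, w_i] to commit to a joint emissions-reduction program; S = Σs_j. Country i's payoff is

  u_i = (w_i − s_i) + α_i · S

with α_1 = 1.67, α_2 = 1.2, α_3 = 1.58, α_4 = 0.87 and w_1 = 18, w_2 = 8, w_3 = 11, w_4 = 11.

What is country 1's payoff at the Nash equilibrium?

∂u_i/∂s_i = α_i − 1, so country i contributes w_i if α_i > 1, else 0.
α_i > 1 for i ∈ {1, 2, 3}; NE contributions (18, 8, 11, 0), S = 37.
u_1 = (18 − 18) + 1.67·37 = 61.79.

61.79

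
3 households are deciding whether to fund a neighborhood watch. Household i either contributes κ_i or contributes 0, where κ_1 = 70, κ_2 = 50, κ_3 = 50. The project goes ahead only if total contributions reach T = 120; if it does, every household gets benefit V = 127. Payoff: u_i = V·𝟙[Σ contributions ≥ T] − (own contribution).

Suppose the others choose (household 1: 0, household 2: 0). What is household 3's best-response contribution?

Others' total = 0. Even contributing 50 gives 50 < 120: no benefit either way.
Best response: 0.

0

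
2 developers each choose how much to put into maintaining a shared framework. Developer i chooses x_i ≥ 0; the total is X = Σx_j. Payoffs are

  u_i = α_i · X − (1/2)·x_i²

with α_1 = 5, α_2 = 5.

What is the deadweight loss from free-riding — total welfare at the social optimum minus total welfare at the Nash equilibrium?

Developer i's FOC: ∂u_i/∂x_i = α_i − x_i = 0, so x_i* = α_i.
NE contributions = (5, 5); X = 10.
W^NE = (Σα)·X − ½Σα_i² = 10² − ½·50 = 75.
Planner sets x_i = Σα_j = 10 for every i, so X^SO = 2·10 = 20.
W^SO = (Σα)·X^SO − ½·2·(Σα)² = (2/2)·10² = 100.
Deadweight loss = W^SO − W^NE = 25.

25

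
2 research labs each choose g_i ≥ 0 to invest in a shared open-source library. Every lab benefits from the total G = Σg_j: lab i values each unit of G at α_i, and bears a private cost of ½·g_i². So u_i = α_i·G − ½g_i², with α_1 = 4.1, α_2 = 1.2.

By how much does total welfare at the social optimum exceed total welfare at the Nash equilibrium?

9.125

Lab i's FOC: ∂u_i/∂g_i = α_i − g_i = 0, so g_i* = α_i.
NE contributions = (4.1, 1.2); G = 5.3.
W^NE = (Σα)·G − ½Σα_i² = 5.3² − ½·18.25 = 18.965.
Planner sets g_i = Σα_j = 5.3 for every i, so G^SO = 2·5.3 = 10.6.
W^SO = (Σα)·G^SO − ½·2·(Σα)² = (2/2)·5.3² = 28.09.
Deadweight loss = W^SO − W^NE = 9.125.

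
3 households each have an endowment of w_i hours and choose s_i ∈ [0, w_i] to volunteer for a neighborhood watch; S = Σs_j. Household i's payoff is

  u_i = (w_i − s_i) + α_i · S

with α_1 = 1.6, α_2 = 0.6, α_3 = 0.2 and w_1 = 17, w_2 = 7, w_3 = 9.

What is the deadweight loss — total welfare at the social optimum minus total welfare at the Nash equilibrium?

22.4

∂u_i/∂s_i = α_i − 1, so household i contributes w_i if α_i > 1, else 0.
α_i > 1 for i ∈ {1}; NE contributions (17, 0, 0), S = 17.
W^NE = Σw_i − S^NE + (Σα_i)·S^NE = 33 + 1.4·17 = 56.8.
Planner: ∂(Σu_j)/∂s_i = Σα_j − 1 = 1.4 > 0, so everyone contributes w_i; S^SO = 33, W^SO = 33 + 1.4·33 = 79.2.
Deadweight loss = 22.4.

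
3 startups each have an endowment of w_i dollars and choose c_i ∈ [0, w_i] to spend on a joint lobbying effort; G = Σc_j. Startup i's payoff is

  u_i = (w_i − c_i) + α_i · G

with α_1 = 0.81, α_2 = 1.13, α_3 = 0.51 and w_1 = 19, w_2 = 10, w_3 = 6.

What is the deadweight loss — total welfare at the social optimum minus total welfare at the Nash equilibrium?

36.25

∂u_i/∂c_i = α_i − 1, so startup i contributes w_i if α_i > 1, else 0.
α_i > 1 for i ∈ {2}; NE contributions (0, 10, 0), G = 10.
W^NE = Σw_i − G^NE + (Σα_i)·G^NE = 35 + 1.45·10 = 49.5.
Planner: ∂(Σu_j)/∂c_i = Σα_j − 1 = 1.45 > 0, so everyone contributes w_i; G^SO = 35, W^SO = 35 + 1.45·35 = 85.75.
Deadweight loss = 36.25.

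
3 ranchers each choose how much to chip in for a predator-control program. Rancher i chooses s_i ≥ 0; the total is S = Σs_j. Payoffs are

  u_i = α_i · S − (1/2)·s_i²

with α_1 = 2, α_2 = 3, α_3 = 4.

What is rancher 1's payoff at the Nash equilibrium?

16

Rancher i's FOC: ∂u_i/∂s_i = α_i − s_i = 0, so s_i* = α_i.
NE contributions = (2, 3, 4); S = 9.
u_1 = α_1·S − ½·(s_1)² = 2·9 − ½·2² = 16.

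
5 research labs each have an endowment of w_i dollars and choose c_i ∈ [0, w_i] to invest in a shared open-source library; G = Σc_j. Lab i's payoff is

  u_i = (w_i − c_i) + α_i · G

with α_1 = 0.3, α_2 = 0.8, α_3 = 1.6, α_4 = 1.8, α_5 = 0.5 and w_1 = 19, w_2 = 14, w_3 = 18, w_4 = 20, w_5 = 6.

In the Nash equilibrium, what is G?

38

∂u_i/∂c_i = α_i − 1, so lab i contributes w_i if α_i > 1, else 0.
α_i > 1 for i ∈ {3, 4}; NE contributions (0, 0, 18, 20, 0), G = 38.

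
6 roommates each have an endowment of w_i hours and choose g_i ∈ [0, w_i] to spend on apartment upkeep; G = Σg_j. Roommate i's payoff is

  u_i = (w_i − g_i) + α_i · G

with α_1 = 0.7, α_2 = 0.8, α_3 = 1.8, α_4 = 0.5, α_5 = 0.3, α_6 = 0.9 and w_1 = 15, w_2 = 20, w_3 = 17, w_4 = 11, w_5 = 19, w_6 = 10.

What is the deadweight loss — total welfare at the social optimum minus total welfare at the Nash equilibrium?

300

∂u_i/∂g_i = α_i − 1, so roommate i contributes w_i if α_i > 1, else 0.
α_i > 1 for i ∈ {3}; NE contributions (0, 0, 17, 0, 0, 0), G = 17.
W^NE = Σw_i − G^NE + (Σα_i)·G^NE = 92 + 4·17 = 160.
Planner: ∂(Σu_j)/∂g_i = Σα_j − 1 = 4 > 0, so everyone contributes w_i; G^SO = 92, W^SO = 92 + 4·92 = 460.
Deadweight loss = 300.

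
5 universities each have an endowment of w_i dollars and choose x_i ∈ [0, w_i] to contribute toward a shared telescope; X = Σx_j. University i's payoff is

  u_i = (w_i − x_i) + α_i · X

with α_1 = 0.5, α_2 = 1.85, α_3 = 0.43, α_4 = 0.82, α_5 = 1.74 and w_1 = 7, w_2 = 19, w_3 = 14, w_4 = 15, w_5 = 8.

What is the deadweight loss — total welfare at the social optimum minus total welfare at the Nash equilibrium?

156.24

∂u_i/∂x_i = α_i − 1, so university i contributes w_i if α_i > 1, else 0.
α_i > 1 for i ∈ {2, 5}; NE contributions (0, 19, 0, 0, 8), X = 27.
W^NE = Σw_i − X^NE + (Σα_i)·X^NE = 63 + 4.34·27 = 180.18.
Planner: ∂(Σu_j)/∂x_i = Σα_j − 1 = 4.34 > 0, so everyone contributes w_i; X^SO = 63, W^SO = 63 + 4.34·63 = 336.42.
Deadweight loss = 156.24.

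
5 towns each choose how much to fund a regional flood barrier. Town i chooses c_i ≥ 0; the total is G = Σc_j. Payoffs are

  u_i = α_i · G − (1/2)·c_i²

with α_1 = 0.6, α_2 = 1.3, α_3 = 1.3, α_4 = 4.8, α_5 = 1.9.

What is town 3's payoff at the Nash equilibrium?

Town i's FOC: ∂u_i/∂c_i = α_i − c_i = 0, so c_i* = α_i.
NE contributions = (0.6, 1.3, 1.3, 4.8, 1.9); G = 9.9.
u_3 = α_3·G − ½·(c_3)² = 1.3·9.9 − ½·1.3² = 12.025.

12.025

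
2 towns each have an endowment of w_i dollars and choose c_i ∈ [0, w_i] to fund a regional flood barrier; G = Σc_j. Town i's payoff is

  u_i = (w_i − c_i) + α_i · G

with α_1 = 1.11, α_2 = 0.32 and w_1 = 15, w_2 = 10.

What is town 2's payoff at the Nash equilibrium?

14.8

∂u_i/∂c_i = α_i − 1, so town i contributes w_i if α_i > 1, else 0.
α_i > 1 for i ∈ {1}; NE contributions (15, 0), G = 15.
u_2 = (10 − 0) + 0.32·15 = 14.8.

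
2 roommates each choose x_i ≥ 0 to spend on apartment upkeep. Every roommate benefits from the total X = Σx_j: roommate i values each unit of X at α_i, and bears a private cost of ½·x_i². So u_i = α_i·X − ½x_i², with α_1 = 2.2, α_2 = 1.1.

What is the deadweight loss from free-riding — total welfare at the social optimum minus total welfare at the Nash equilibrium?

Roommate i's FOC: ∂u_i/∂x_i = α_i − x_i = 0, so x_i* = α_i.
NE contributions = (2.2, 1.1); X = 3.3.
W^NE = (Σα)·X − ½Σα_i² = 3.3² − ½·6.05 = 7.865.
Planner sets x_i = Σα_j = 3.3 for every i, so X^SO = 2·3.3 = 6.6.
W^SO = (Σα)·X^SO − ½·2·(Σα)² = (2/2)·3.3² = 10.89.
Deadweight loss = W^SO − W^NE = 3.025.

3.025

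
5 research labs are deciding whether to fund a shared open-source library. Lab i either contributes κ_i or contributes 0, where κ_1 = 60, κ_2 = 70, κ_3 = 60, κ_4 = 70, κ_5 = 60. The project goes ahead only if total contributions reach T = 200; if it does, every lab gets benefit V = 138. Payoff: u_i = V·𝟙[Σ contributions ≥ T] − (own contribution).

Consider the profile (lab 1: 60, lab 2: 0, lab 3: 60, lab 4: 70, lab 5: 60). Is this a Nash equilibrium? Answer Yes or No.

Yes

Total = 250 ≥ 200: provided.
Lab 1 (pledges 60, payoff 78): dropping to 0 → total 190, payoff 0. No gain.
Lab 2 (pledges 0, payoff 138): pledging 70 → total 320, payoff 68. No gain.
Lab 3 (pledges 60, payoff 78): dropping to 0 → total 190, payoff 0. No gain.
Lab 4 (pledges 70, payoff 68): dropping to 0 → total 180, payoff 0. No gain.
Lab 5 (pledges 60, payoff 78): dropping to 0 → total 190, payoff 0. No gain.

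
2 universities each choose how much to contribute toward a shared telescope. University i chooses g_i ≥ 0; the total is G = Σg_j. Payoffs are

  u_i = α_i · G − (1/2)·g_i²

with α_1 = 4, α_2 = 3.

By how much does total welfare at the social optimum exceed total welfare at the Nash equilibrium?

University i's FOC: ∂u_i/∂g_i = α_i − g_i = 0, so g_i* = α_i.
NE contributions = (4, 3); G = 7.
W^NE = (Σα)·G − ½Σα_i² = 7² − ½·25 = 36.5.
Planner sets g_i = Σα_j = 7 for every i, so G^SO = 2·7 = 14.
W^SO = (Σα)·G^SO − ½·2·(Σα)² = (2/2)·7² = 49.
Deadweight loss = W^SO − W^NE = 12.5.

12.5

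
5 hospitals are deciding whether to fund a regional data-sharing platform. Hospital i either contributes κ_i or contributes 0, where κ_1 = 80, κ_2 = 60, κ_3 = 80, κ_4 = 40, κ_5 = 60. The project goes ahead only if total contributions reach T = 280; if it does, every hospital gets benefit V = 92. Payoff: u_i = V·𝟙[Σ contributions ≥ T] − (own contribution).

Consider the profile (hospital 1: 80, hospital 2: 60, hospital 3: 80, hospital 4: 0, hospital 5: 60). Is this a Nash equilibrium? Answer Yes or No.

Yes

Total = 280 ≥ 280: provided.
Hospital 1 (pledges 80, payoff 12): dropping to 0 → total 200, payoff 0. No gain.
Hospital 2 (pledges 60, payoff 32): dropping to 0 → total 220, payoff 0. No gain.
Hospital 3 (pledges 80, payoff 12): dropping to 0 → total 200, payoff 0. No gain.
Hospital 4 (pledges 0, payoff 92): pledging 40 → total 320, payoff 52. No gain.
Hospital 5 (pledges 60, payoff 32): dropping to 0 → total 220, payoff 0. No gain.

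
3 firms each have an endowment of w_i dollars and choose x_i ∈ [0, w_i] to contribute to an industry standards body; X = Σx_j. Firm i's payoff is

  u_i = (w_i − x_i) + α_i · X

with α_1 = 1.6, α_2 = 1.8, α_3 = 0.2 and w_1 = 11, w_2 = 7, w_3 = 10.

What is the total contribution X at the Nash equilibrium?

∂u_i/∂x_i = α_i − 1, so firm i contributes w_i if α_i > 1, else 0.
α_i > 1 for i ∈ {1, 2}; NE contributions (11, 7, 0), X = 18.

18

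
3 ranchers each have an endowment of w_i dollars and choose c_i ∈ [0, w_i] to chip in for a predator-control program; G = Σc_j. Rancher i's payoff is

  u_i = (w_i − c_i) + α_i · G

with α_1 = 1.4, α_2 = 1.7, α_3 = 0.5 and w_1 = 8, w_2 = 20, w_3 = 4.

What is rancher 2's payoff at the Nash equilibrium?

47.6

∂u_i/∂c_i = α_i − 1, so rancher i contributes w_i if α_i > 1, else 0.
α_i > 1 for i ∈ {1, 2}; NE contributions (8, 20, 0), G = 28.
u_2 = (20 − 20) + 1.7·28 = 47.6.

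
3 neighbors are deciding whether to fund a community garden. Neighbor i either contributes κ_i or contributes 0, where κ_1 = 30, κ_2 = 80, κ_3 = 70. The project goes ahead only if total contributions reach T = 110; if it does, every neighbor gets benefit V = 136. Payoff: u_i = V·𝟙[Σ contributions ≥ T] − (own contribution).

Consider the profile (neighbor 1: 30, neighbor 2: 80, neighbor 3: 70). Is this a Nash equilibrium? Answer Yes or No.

No

Total = 180 ≥ 110: provided.
Neighbor 1 (pledges 30, payoff 106): dropping to 0 → total 150, payoff 136. Profitable deviation.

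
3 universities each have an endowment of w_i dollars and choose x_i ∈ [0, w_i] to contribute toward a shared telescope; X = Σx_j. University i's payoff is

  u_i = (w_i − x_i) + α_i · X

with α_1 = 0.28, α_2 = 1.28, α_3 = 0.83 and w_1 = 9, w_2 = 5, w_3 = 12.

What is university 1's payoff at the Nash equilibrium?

∂u_i/∂x_i = α_i − 1, so university i contributes w_i if α_i > 1, else 0.
α_i > 1 for i ∈ {2}; NE contributions (0, 5, 0), X = 5.
u_1 = (9 − 0) + 0.28·5 = 10.4.

10.4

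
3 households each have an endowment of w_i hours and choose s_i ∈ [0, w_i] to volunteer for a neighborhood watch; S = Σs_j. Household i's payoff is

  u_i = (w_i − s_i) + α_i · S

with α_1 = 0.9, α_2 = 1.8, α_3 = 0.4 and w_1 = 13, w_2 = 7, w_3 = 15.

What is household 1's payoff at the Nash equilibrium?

∂u_i/∂s_i = α_i − 1, so household i contributes w_i if α_i > 1, else 0.
α_i > 1 for i ∈ {2}; NE contributions (0, 7, 0), S = 7.
u_1 = (13 − 0) + 0.9·7 = 19.3.

19.3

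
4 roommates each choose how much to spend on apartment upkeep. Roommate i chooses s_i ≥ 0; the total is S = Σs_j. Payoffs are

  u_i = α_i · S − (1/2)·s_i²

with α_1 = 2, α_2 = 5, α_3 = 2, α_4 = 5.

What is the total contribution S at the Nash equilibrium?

Roommate i's FOC: ∂u_i/∂s_i = α_i − s_i = 0, so s_i* = α_i.
NE contributions = (2, 5, 2, 5); S = 14.

14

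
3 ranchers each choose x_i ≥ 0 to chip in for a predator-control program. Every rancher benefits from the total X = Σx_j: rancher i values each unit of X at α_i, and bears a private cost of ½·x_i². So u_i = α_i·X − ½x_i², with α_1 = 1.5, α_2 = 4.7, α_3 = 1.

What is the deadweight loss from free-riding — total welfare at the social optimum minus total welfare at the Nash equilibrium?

Rancher i's FOC: ∂u_i/∂x_i = α_i − x_i = 0, so x_i* = α_i.
NE contributions = (1.5, 4.7, 1); X = 7.2.
W^NE = (Σα)·X − ½Σα_i² = 7.2² − ½·25.34 = 39.17.
Planner sets x_i = Σα_j = 7.2 for every i, so X^SO = 3·7.2 = 21.6.
W^SO = (Σα)·X^SO − ½·3·(Σα)² = (3/2)·7.2² = 77.76.
Deadweight loss = W^SO − W^NE = 38.59.

38.59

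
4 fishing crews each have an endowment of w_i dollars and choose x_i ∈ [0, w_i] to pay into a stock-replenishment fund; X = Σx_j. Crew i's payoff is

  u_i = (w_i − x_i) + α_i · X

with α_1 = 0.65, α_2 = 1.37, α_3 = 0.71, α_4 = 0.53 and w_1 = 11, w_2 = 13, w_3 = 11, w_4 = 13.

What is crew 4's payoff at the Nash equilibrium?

19.89

∂u_i/∂x_i = α_i − 1, so crew i contributes w_i if α_i > 1, else 0.
α_i > 1 for i ∈ {2}; NE contributions (0, 13, 0, 0), X = 13.
u_4 = (13 − 0) + 0.53·13 = 19.89.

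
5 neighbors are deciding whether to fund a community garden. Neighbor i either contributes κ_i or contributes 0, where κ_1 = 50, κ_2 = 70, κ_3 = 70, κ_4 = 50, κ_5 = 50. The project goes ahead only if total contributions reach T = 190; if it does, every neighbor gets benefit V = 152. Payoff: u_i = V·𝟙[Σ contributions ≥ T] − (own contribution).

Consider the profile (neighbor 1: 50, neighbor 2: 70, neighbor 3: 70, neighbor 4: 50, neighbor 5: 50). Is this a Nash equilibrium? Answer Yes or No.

Total = 290 ≥ 190: provided.
Neighbor 1 (pledges 50, payoff 102): dropping to 0 → total 240, payoff 152. Profitable deviation.

No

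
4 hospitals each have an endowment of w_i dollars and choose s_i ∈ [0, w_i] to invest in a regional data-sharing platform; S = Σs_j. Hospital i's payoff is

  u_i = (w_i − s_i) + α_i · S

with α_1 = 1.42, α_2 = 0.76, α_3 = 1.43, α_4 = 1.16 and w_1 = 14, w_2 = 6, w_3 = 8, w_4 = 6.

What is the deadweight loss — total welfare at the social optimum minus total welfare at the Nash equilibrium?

22.62

∂u_i/∂s_i = α_i − 1, so hospital i contributes w_i if α_i > 1, else 0.
α_i > 1 for i ∈ {1, 3, 4}; NE contributions (14, 0, 8, 6), S = 28.
W^NE = Σw_i − S^NE + (Σα_i)·S^NE = 34 + 3.77·28 = 139.56.
Planner: ∂(Σu_j)/∂s_i = Σα_j − 1 = 3.77 > 0, so everyone contributes w_i; S^SO = 34, W^SO = 34 + 3.77·34 = 162.18.
Deadweight loss = 22.62.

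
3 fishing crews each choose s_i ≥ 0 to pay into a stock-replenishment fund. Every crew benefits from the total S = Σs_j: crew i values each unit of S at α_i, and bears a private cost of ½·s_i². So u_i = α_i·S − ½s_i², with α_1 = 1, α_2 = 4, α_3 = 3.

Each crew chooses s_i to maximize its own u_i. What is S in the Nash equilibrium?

Crew i's FOC: ∂u_i/∂s_i = α_i − s_i = 0, so s_i* = α_i.
NE contributions = (1, 4, 3); S = 8.

8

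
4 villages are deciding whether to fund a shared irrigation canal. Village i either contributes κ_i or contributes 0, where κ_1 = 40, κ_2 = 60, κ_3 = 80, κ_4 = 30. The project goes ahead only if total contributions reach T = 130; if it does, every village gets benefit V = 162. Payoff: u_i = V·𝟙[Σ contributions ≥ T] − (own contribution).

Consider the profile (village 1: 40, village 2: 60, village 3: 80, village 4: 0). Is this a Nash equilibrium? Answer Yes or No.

Total = 180 ≥ 130: provided.
Village 1 (pledges 40, payoff 122): dropping to 0 → total 140, payoff 162. Profitable deviation.

No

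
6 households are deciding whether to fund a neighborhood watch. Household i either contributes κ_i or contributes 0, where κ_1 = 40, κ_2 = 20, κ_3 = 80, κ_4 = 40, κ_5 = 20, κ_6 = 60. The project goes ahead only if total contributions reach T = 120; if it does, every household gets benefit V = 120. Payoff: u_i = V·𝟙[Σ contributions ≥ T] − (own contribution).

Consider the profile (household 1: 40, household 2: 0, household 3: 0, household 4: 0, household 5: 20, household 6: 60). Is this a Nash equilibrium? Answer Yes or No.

Total = 120 ≥ 120: provided.
Household 1 (pledges 40, payoff 80): dropping to 0 → total 80, payoff 0. No gain.
Household 2 (pledges 0, payoff 120): pledging 20 → total 140, payoff 100. No gain.
Household 3 (pledges 0, payoff 120): pledging 80 → total 200, payoff 40. No gain.
Household 4 (pledges 0, payoff 120): pledging 40 → total 160, payoff 80. No gain.
Household 5 (pledges 20, payoff 100): dropping to 0 → total 100, payoff 0. No gain.
Household 6 (pledges 60, payoff 60): dropping to 0 → total 60, payoff 0. No gain.

Yes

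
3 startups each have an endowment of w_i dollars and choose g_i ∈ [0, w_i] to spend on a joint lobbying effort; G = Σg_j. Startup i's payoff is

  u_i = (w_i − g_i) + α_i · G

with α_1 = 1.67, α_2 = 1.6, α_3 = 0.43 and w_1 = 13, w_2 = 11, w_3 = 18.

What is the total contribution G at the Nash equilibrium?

24

∂u_i/∂g_i = α_i − 1, so startup i contributes w_i if α_i > 1, else 0.
α_i > 1 for i ∈ {1, 2}; NE contributions (13, 11, 0), G = 24.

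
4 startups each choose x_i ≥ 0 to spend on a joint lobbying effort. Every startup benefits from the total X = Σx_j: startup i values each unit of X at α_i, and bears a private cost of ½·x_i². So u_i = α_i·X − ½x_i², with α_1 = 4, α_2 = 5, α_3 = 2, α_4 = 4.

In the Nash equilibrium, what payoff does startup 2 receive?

62.5

Startup i's FOC: ∂u_i/∂x_i = α_i − x_i = 0, so x_i* = α_i.
NE contributions = (4, 5, 2, 4); X = 15.
u_2 = α_2·X − ½·(x_2)² = 5·15 − ½·5² = 62.5.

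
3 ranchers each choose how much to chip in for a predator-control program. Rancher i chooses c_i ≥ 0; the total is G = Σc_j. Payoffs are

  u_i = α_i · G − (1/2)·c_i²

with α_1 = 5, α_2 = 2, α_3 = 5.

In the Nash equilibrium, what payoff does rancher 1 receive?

Rancher i's FOC: ∂u_i/∂c_i = α_i − c_i = 0, so c_i* = α_i.
NE contributions = (5, 2, 5); G = 12.
u_1 = α_1·G − ½·(c_1)² = 5·12 − ½·5² = 47.5.

47.5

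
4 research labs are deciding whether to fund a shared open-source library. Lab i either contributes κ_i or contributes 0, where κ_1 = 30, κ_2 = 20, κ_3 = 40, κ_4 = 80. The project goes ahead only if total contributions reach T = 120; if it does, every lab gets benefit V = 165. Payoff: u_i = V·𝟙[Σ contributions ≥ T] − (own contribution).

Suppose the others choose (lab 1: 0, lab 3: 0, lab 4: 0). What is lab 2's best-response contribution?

0

Others' total = 0. Even contributing 20 gives 20 < 120: no benefit either way.
Best response: 0.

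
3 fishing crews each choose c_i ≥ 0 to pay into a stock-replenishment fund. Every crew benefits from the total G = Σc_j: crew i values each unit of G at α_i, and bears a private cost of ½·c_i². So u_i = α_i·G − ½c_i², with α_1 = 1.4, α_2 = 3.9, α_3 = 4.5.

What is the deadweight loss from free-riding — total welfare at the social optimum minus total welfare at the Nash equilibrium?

66.73

Crew i's FOC: ∂u_i/∂c_i = α_i − c_i = 0, so c_i* = α_i.
NE contributions = (1.4, 3.9, 4.5); G = 9.8.
W^NE = (Σα)·G − ½Σα_i² = 9.8² − ½·37.42 = 77.33.
Planner sets c_i = Σα_j = 9.8 for every i, so G^SO = 3·9.8 = 29.4.
W^SO = (Σα)·G^SO − ½·3·(Σα)² = (3/2)·9.8² = 144.06.
Deadweight loss = W^SO − W^NE = 66.73.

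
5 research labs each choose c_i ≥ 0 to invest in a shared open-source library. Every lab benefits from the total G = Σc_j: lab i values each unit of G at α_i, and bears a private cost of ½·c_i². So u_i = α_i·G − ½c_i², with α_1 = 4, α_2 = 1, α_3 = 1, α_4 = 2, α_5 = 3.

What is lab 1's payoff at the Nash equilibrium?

36

Lab i's FOC: ∂u_i/∂c_i = α_i − c_i = 0, so c_i* = α_i.
NE contributions = (4, 1, 1, 2, 3); G = 11.
u_1 = α_1·G − ½·(c_1)² = 4·11 − ½·4² = 36.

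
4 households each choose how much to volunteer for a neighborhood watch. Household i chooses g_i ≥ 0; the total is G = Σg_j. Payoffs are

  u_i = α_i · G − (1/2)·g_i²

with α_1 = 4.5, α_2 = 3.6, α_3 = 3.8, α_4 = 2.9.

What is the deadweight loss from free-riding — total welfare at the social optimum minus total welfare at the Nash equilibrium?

247.07

Household i's FOC: ∂u_i/∂g_i = α_i − g_i = 0, so g_i* = α_i.
NE contributions = (4.5, 3.6, 3.8, 2.9); G = 14.8.
W^NE = (Σα)·G − ½Σα_i² = 14.8² − ½·56.06 = 191.01.
Planner sets g_i = Σα_j = 14.8 for every i, so G^SO = 4·14.8 = 59.2.
W^SO = (Σα)·G^SO − ½·4·(Σα)² = (4/2)·14.8² = 438.08.
Deadweight loss = W^SO − W^NE = 247.07.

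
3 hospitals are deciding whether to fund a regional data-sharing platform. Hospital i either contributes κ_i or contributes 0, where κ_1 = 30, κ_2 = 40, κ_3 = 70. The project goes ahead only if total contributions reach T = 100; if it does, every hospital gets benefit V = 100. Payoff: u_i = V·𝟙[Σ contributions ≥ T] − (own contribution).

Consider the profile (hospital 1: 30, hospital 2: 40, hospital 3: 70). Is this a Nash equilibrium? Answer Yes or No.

Total = 140 ≥ 100: provided.
Hospital 1 (pledges 30, payoff 70): dropping to 0 → total 110, payoff 100. Profitable deviation.

No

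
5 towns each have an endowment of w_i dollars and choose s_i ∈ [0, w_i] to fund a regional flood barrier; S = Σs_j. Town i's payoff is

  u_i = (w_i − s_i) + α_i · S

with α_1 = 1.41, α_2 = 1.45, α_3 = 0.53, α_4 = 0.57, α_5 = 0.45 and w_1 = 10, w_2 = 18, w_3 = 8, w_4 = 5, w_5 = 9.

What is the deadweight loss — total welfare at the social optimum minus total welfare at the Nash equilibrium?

75.02

∂u_i/∂s_i = α_i − 1, so town i contributes w_i if α_i > 1, else 0.
α_i > 1 for i ∈ {1, 2}; NE contributions (10, 18, 0, 0, 0), S = 28.
W^NE = Σw_i − S^NE + (Σα_i)·S^NE = 50 + 3.41·28 = 145.48.
Planner: ∂(Σu_j)/∂s_i = Σα_j − 1 = 3.41 > 0, so everyone contributes w_i; S^SO = 50, W^SO = 50 + 3.41·50 = 220.5.
Deadweight loss = 75.02.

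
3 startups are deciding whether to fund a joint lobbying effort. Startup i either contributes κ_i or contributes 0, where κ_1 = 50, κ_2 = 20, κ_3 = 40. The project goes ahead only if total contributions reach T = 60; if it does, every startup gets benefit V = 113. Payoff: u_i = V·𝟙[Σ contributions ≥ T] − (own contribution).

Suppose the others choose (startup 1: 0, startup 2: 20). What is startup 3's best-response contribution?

Others' total = 20. Contributing 40 brings total to 60 ≥ 60: gain V − κ_3 = 73.
Best response: 40.

40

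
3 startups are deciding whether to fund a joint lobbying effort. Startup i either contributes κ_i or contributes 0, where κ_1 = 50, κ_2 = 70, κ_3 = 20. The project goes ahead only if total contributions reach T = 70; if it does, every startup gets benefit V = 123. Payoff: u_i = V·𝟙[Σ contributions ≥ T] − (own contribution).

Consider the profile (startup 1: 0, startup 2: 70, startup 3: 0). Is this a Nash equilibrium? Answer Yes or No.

Total = 70 ≥ 70: provided.
Startup 1 (pledges 0, payoff 123): pledging 50 → total 120, payoff 73. No gain.
Startup 2 (pledges 70, payoff 53): dropping to 0 → total 0, payoff 0. No gain.
Startup 3 (pledges 0, payoff 123): pledging 20 → total 90, payoff 103. No gain.

Yes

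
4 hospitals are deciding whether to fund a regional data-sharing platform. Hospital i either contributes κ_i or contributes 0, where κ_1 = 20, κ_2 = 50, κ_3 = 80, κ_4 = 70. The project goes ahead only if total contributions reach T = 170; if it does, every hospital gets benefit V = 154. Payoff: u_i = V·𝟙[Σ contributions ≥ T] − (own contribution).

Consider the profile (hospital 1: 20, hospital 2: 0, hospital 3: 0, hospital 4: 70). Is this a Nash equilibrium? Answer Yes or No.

Total = 90 < 170: not provided.
Hospital 1 (pledges 20, payoff -20): dropping to 0 → total 70, payoff 0. Profitable deviation.

No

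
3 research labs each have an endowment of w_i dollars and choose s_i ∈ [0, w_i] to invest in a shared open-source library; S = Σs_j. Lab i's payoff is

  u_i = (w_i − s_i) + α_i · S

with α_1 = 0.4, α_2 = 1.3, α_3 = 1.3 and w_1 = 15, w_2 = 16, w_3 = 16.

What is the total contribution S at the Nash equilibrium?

32

∂u_i/∂s_i = α_i − 1, so lab i contributes w_i if α_i > 1, else 0.
α_i > 1 for i ∈ {2, 3}; NE contributions (0, 16, 16), S = 32.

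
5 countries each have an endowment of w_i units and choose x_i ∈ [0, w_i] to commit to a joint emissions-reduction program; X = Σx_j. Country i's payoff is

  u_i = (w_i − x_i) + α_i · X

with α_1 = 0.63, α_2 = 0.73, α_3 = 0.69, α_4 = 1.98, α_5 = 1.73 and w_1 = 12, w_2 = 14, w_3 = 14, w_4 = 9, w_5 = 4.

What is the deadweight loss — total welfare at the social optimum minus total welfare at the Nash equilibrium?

∂u_i/∂x_i = α_i − 1, so country i contributes w_i if α_i > 1, else 0.
α_i > 1 for i ∈ {4, 5}; NE contributions (0, 0, 0, 9, 4), X = 13.
W^NE = Σw_i − X^NE + (Σα_i)·X^NE = 53 + 4.76·13 = 114.88.
Planner: ∂(Σu_j)/∂x_i = Σα_j − 1 = 4.76 > 0, so everyone contributes w_i; X^SO = 53, W^SO = 53 + 4.76·53 = 305.28.
Deadweight loss = 190.4.

190.4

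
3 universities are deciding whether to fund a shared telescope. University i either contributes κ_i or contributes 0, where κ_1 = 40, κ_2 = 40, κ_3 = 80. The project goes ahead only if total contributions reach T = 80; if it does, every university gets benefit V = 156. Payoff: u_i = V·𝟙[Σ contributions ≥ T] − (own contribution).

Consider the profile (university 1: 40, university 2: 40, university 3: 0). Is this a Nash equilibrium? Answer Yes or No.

Yes

Total = 80 ≥ 80: provided.
University 1 (pledges 40, payoff 116): dropping to 0 → total 40, payoff 0. No gain.
University 2 (pledges 40, payoff 116): dropping to 0 → total 40, payoff 0. No gain.
University 3 (pledges 0, payoff 156): pledging 80 → total 160, payoff 76. No gain.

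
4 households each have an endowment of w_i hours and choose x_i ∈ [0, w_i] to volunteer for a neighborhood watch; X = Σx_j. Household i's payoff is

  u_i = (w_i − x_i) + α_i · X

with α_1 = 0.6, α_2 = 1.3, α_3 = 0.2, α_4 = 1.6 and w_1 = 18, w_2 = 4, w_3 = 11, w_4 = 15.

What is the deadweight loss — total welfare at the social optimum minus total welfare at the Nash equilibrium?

78.3

∂u_i/∂x_i = α_i − 1, so household i contributes w_i if α_i > 1, else 0.
α_i > 1 for i ∈ {2, 4}; NE contributions (0, 4, 0, 15), X = 19.
W^NE = Σw_i − X^NE + (Σα_i)·X^NE = 48 + 2.7·19 = 99.3.
Planner: ∂(Σu_j)/∂x_i = Σα_j − 1 = 2.7 > 0, so everyone contributes w_i; X^SO = 48, W^SO = 48 + 2.7·48 = 177.6.
Deadweight loss = 78.3.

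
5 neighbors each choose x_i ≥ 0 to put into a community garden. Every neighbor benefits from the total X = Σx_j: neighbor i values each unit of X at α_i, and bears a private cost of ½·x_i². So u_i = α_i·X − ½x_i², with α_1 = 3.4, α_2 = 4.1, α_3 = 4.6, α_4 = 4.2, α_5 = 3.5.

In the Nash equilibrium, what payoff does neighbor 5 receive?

Neighbor i's FOC: ∂u_i/∂x_i = α_i − x_i = 0, so x_i* = α_i.
NE contributions = (3.4, 4.1, 4.6, 4.2, 3.5); X = 19.8.
u_5 = α_5·X − ½·(x_5)² = 3.5·19.8 − ½·3.5² = 63.175.

63.175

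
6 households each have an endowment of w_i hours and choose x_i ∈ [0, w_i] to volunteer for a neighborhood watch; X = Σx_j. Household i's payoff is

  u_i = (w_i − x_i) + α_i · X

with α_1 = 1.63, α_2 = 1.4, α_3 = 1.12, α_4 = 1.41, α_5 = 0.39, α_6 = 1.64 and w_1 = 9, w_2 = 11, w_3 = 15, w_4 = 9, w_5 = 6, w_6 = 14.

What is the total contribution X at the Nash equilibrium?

∂u_i/∂x_i = α_i − 1, so household i contributes w_i if α_i > 1, else 0.
α_i > 1 for i ∈ {1, 2, 3, 4, 6}; NE contributions (9, 11, 15, 9, 0, 14), X = 58.

58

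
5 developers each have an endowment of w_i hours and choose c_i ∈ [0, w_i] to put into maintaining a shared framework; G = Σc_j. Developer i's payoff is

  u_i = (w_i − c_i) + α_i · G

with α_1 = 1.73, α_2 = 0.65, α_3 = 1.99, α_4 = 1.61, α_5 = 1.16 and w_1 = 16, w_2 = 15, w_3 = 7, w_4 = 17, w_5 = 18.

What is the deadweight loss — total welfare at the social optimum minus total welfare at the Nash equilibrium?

92.1

∂u_i/∂c_i = α_i − 1, so developer i contributes w_i if α_i > 1, else 0.
α_i > 1 for i ∈ {1, 3, 4, 5}; NE contributions (16, 0, 7, 17, 18), G = 58.
W^NE = Σw_i − G^NE + (Σα_i)·G^NE = 73 + 6.14·58 = 429.12.
Planner: ∂(Σu_j)/∂c_i = Σα_j − 1 = 6.14 > 0, so everyone contributes w_i; G^SO = 73, W^SO = 73 + 6.14·73 = 521.22.
Deadweight loss = 92.1.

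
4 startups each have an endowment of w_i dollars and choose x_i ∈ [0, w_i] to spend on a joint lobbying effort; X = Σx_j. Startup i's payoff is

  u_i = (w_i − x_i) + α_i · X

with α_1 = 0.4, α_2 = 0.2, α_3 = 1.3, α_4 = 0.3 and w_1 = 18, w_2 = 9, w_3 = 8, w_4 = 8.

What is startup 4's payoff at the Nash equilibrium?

10.4

∂u_i/∂x_i = α_i − 1, so startup i contributes w_i if α_i > 1, else 0.
α_i > 1 for i ∈ {3}; NE contributions (0, 0, 8, 0), X = 8.
u_4 = (8 − 0) + 0.3·8 = 10.4.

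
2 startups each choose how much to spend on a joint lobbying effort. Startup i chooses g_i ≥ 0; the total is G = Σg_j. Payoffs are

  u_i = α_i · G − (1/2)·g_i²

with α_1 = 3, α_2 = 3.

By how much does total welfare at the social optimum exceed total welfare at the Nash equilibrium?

9

Startup i's FOC: ∂u_i/∂g_i = α_i − g_i = 0, so g_i* = α_i.
NE contributions = (3, 3); G = 6.
W^NE = (Σα)·G − ½Σα_i² = 6² − ½·18 = 27.
Planner sets g_i = Σα_j = 6 for every i, so G^SO = 2·6 = 12.
W^SO = (Σα)·G^SO − ½·2·(Σα)² = (2/2)·6² = 36.
Deadweight loss = W^SO − W^NE = 9.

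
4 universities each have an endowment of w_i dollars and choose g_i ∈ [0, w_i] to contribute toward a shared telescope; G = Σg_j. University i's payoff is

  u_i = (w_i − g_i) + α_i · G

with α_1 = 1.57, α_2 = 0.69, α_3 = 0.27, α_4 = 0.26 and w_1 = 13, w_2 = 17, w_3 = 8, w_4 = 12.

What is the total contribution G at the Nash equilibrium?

13

∂u_i/∂g_i = α_i − 1, so university i contributes w_i if α_i > 1, else 0.
α_i > 1 for i ∈ {1}; NE contributions (13, 0, 0, 0), G = 13.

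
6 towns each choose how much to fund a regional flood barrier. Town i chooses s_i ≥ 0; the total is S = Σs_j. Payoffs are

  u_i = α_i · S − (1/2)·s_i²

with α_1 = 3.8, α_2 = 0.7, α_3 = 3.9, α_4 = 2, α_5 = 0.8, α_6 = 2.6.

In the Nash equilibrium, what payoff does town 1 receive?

Town i's FOC: ∂u_i/∂s_i = α_i − s_i = 0, so s_i* = α_i.
NE contributions = (3.8, 0.7, 3.9, 2, 0.8, 2.6); S = 13.8.
u_1 = α_1·S − ½·(s_1)² = 3.8·13.8 − ½·3.8² = 45.22.

45.22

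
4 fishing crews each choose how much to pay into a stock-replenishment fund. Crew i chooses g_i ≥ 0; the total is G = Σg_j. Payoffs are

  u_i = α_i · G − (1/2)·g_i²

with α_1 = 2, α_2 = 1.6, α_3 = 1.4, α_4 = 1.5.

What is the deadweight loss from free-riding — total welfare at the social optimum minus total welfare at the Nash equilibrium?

47.635

Crew i's FOC: ∂u_i/∂g_i = α_i − g_i = 0, so g_i* = α_i.
NE contributions = (2, 1.6, 1.4, 1.5); G = 6.5.
W^NE = (Σα)·G − ½Σα_i² = 6.5² − ½·10.77 = 36.865.
Planner sets g_i = Σα_j = 6.5 for every i, so G^SO = 4·6.5 = 26.
W^SO = (Σα)·G^SO − ½·4·(Σα)² = (4/2)·6.5² = 84.5.
Deadweight loss = W^SO − W^NE = 47.635.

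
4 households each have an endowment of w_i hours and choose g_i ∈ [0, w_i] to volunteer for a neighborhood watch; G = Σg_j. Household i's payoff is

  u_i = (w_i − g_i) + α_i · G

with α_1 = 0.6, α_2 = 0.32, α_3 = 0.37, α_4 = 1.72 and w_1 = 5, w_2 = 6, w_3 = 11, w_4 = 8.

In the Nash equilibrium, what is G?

8

∂u_i/∂g_i = α_i − 1, so household i contributes w_i if α_i > 1, else 0.
α_i > 1 for i ∈ {4}; NE contributions (0, 0, 0, 8), G = 8.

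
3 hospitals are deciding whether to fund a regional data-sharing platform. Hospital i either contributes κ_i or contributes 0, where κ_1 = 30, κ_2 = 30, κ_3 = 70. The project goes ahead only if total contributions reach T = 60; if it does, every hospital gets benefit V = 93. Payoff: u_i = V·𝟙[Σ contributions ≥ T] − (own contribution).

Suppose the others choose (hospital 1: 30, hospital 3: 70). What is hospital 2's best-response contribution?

Others' total = 100 ≥ 60; contributing adds cost 30 for no extra benefit.
Best response: 0.

0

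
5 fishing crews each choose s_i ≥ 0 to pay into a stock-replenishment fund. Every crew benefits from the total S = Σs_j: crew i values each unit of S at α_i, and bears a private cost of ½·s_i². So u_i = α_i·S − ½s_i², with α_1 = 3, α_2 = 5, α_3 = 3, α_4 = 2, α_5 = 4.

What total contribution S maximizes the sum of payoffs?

Planner FOC: ∂(Σu_j)/∂s_i = (Σα_j) − s_i = 0, so s_i^SO = Σα_j = 17 for every i; S^SO = 85.

85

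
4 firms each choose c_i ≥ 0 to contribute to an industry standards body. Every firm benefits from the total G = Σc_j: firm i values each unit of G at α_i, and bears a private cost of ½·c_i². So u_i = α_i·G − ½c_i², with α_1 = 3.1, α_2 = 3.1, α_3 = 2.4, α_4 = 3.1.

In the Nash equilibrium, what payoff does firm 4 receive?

Firm i's FOC: ∂u_i/∂c_i = α_i − c_i = 0, so c_i* = α_i.
NE contributions = (3.1, 3.1, 2.4, 3.1); G = 11.7.
u_4 = α_4·G − ½·(c_4)² = 3.1·11.7 − ½·3.1² = 31.465.

31.465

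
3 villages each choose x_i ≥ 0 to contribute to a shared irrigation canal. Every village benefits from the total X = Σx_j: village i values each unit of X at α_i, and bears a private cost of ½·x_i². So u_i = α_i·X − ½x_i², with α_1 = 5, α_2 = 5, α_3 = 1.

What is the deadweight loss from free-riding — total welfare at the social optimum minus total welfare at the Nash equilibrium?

Village i's FOC: ∂u_i/∂x_i = α_i − x_i = 0, so x_i* = α_i.
NE contributions = (5, 5, 1); X = 11.
W^NE = (Σα)·X − ½Σα_i² = 11² − ½·51 = 95.5.
Planner sets x_i = Σα_j = 11 for every i, so X^SO = 3·11 = 33.
W^SO = (Σα)·X^SO − ½·3·(Σα)² = (3/2)·11² = 181.5.
Deadweight loss = W^SO − W^NE = 86.

86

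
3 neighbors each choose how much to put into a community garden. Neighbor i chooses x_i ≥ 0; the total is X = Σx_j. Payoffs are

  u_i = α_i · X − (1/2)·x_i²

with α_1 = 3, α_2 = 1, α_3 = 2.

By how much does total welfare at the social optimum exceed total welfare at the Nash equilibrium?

Neighbor i's FOC: ∂u_i/∂x_i = α_i − x_i = 0, so x_i* = α_i.
NE contributions = (3, 1, 2); X = 6.
W^NE = (Σα)·X − ½Σα_i² = 6² − ½·14 = 29.
Planner sets x_i = Σα_j = 6 for every i, so X^SO = 3·6 = 18.
W^SO = (Σα)·X^SO − ½·3·(Σα)² = (3/2)·6² = 54.
Deadweight loss = W^SO − W^NE = 25.

25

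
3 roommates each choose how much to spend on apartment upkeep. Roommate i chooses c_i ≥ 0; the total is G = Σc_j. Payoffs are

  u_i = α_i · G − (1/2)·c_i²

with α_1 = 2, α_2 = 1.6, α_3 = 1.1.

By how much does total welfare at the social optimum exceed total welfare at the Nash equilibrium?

Roommate i's FOC: ∂u_i/∂c_i = α_i − c_i = 0, so c_i* = α_i.
NE contributions = (2, 1.6, 1.1); G = 4.7.
W^NE = (Σα)·G − ½Σα_i² = 4.7² − ½·7.77 = 18.205.
Planner sets c_i = Σα_j = 4.7 for every i, so G^SO = 3·4.7 = 14.1.
W^SO = (Σα)·G^SO − ½·3·(Σα)² = (3/2)·4.7² = 33.135.
Deadweight loss = W^SO − W^NE = 14.93.

14.93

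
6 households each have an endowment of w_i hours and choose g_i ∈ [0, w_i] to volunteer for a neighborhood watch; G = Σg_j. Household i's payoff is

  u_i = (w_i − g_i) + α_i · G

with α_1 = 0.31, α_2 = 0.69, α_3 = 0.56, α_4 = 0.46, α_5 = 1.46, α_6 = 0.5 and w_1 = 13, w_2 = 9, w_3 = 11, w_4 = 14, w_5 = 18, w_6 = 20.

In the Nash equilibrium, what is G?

∂u_i/∂g_i = α_i − 1, so household i contributes w_i if α_i > 1, else 0.
α_i > 1 for i ∈ {5}; NE contributions (0, 0, 0, 0, 18, 0), G = 18.

18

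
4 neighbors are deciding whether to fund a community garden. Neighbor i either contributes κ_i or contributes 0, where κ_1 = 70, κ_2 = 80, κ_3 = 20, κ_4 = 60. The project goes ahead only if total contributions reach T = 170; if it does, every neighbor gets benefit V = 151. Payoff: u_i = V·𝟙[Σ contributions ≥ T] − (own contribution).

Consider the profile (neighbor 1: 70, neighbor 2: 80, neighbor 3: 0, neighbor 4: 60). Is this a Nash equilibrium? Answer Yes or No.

Total = 210 ≥ 170: provided.
Neighbor 1 (pledges 70, payoff 81): dropping to 0 → total 140, payoff 0. No gain.
Neighbor 2 (pledges 80, payoff 71): dropping to 0 → total 130, payoff 0. No gain.
Neighbor 3 (pledges 0, payoff 151): pledging 20 → total 230, payoff 131. No gain.
Neighbor 4 (pledges 60, payoff 91): dropping to 0 → total 150, payoff 0. No gain.

Yes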